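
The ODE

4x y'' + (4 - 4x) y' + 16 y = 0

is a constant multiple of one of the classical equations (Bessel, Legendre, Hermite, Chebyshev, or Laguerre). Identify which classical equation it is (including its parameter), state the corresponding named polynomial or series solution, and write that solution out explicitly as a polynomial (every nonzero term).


All three coefficients share the factor 4; dividing through by 4 gives  x y'' + (1 - x) y' + 4 y = 0.
This matches the Laguerre equation x y'' + (1 - x) y' + n y = 0 with n = 4; the polynomial solution is L_4(x).
With y = sum_k a_k x^k, matching x^k gives (k+1)k a_{k+1} + (k+1) a_{k+1} - k a_k + n a_k = 0, i.e. (k+1)^2 a_{k+1} = (k - n) a_k = (k - 4) a_k. The right side vanishes at k = 4, so the series terminates at degree 4.
Standard normalization L_n(0) = 1 gives a_0 = 1. Work upward with a_{k+1} = (k - 4) a_k / (k+1)^2:
  a_1 = (0 - 4)(1) / 1^2 = -4/1 = -4
  a_2 = (1 - 4)(-4) / 2^2 = 12/4 = 3
  a_3 = (2 - 4)(3) / 3^2 = -6/9 = -2/3
  a_4 = (3 - 4)(-2/3) / 4^2 = (2/3)/16 = 1/24
Hence L_4(x) = x^4/24 - 2 x^3/3 + 3 x^2 - 4 x + 1.

L_4(x); series = x^4/24 - 2 x^3/3 + 3 x^2 - 4 x + 1


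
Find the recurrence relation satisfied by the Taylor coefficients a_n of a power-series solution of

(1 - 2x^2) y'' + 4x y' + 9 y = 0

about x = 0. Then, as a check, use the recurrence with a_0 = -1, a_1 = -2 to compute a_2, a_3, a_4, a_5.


Substitute y = sum_n a_n x^n.
(1 - 2 x^2) y'' contributes (n+2)(n+1) a_{n+2} - 2 n(n-1) a_n at x^n.
4 x y'(x) contributes 4 n a_n at x^n.
9 y(x) contributes 9 a_n at x^n.
Matching x^n: (n+2)(n+1) a_{n+2} + (-2 n(n-1) + 4 n + 9) a_n = 0.
Thus a_{n+2} = (2 n(n-1) - 4 n - 9) / ((n+1)(n+2)) * a_n.

Check with a_0 = -1, a_1 = -2 (apply the recurrence for n = 0, 1, 2, 3): a_0 = -1, a_1 = -2, a_2 = 9/2, a_3 = 13/3, a_4 = -39/8, a_5 = -39/20.

a_(n+2) = (2 n(n-1) - 4 n - 9) / ((n+1)(n+2)) * a_n; check: a_0 = -1, a_1 = -2, a_2 = 9/2, a_3 = 13/3, a_4 = -39/8, a_5 = -39/20


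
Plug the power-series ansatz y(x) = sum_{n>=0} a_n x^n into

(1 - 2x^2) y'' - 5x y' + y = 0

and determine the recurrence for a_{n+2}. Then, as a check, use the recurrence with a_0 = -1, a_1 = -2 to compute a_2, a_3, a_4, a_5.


Substitute y = sum_n a_n x^n.
(1 - 2 x^2) y'' contributes (n+2)(n+1) a_{n+2} - 2 n(n-1) a_n at x^n.
-5 x y'(x) contributes -5 n a_n at x^n.
y(x) contributes 1 a_n at x^n.
Matching x^n: (n+2)(n+1) a_{n+2} + (-2 n(n-1) - 5 n + 1) a_n = 0.
Thus a_{n+2} = (2 n(n-1) + 5 n - 1) / ((n+1)(n+2)) * a_n.

Check with a_0 = -1, a_1 = -2 (apply the recurrence for n = 0, 1, 2, 3): a_0 = -1, a_1 = -2, a_2 = 1/2, a_3 = -4/3, a_4 = 13/24, a_5 = -26/15.

a_(n+2) = (2 n(n-1) + 5 n - 1) / ((n+1)(n+2)) * a_n; check: a_0 = -1, a_1 = -2, a_2 = 1/2, a_3 = -4/3, a_4 = 13/24, a_5 = -26/15


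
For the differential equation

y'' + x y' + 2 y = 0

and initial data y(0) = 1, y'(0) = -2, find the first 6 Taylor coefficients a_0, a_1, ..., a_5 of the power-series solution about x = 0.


Ansatz: y(x) = sum_{n>=0} a_n x^n, so y'(x) = sum_{n>=1} n a_n x^(n-1) and y''(x) = sum_{n>=2} n(n-1) a_n x^(n-2).
Substitute into P(x) y'' + Q(x) y' + R(x) y = 0 with P(x) = 1, Q(x) = x, R(x) = 2, and match powers of x.
Initial conditions: a_0 = 1, a_1 = -2.
Setting the coefficient of each power of x to zero and solving order by order (substituting the coefficients already found):
  x^0: 2 a_2 + 2 a_0 = 0  ->  2 a_2 = -2 a_0 = -2  ->  a_2 = -1
  x^1: 6 a_3 + 3 a_1 = 0  ->  6 a_3 = -3 a_1 = 6  ->  a_3 = 1
  x^2: 12 a_4 + 4 a_2 = 0  ->  12 a_4 = -4 a_2 = 4  ->  a_4 = 1/3
  x^3: 20 a_5 + 5 a_3 = 0  ->  20 a_5 = -5 a_3 = -5  ->  a_5 = -1/4
Truncated series: y(x) = 1 - 2 x - x^2 + x^3 + (1/3) x^4 - (1/4) x^5 + O(x^6).

a_0 = 1; a_1 = -2; a_2 = -1; a_3 = 1; a_4 = 1/3; a_5 = -1/4


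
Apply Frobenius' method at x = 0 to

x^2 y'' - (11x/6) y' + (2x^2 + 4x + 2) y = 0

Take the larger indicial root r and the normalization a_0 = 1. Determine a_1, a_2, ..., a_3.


Write in Frobenius form y'' + (p(x)/x) y' + (q(x)/x^2) y = 0:
  p(x) = -11/6,  q(x) = 2x^2 + 4x + 2.
Indicial equation: r(r-1) + (-11/6) r + (2) = 0 -> roots r_1 = 3/2, r_2 = 4/3.
Take r = r_1 = 3/2. Let y(x) = x^r sum_{n>=0} a_n x^n with a_0 = 1.
Substitute y = x^r sum a_n x^n and match x^{r+n}. The recurrence is
  D(n) a_n + 4 a_{n-1} + 2 a_{n-2} = 0,  where D(n) = (r+n)(r+n-1) + (-11/6)(r+n) + (2).
  a_n = [-4 a_{n-1} - 2 a_{n-2}] / D(n).
Since the indicial polynomial factors as (r - r_1)(r - r_2), D(n) = (r_1 + n - r_1)(r_1 + n - r_2) = n(n + 1/6).
Evaluating step by step (a_0 = 1):
  n = 1: D(1) = 1(1 + 1/6) = 7/6; numerator = -4(1) = -4; a_1 = (-4)/(7/6) = -24/7
  n = 2: D(2) = 2(2 + 1/6) = 13/3; numerator = -4(-24/7) - 2(1) = 82/7; a_2 = (82/7)/(13/3) = 246/91
  n = 3: D(3) = 3(3 + 1/6) = 19/2; numerator = -4(246/91) - 2(-24/7) = -360/91; a_3 = (-360/91)/(19/2) = -720/1729

r = 3/2; a_0 = 1; a_1 = -24/7; a_2 = 246/91; a_3 = -720/1729


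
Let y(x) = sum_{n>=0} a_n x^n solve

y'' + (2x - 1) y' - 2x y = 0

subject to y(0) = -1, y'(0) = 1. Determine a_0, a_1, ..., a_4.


Ansatz: y(x) = sum_{n>=0} a_n x^n, so y'(x) = sum_{n>=1} n a_n x^(n-1) and y''(x) = sum_{n>=2} n(n-1) a_n x^(n-2).
Substitute into P(x) y'' + Q(x) y' + R(x) y = 0 with P(x) = 1, Q(x) = 2x - 1, R(x) = -2x, and match powers of x.
Initial conditions: a_0 = -1, a_1 = 1.
Setting the coefficient of each power of x to zero and solving order by order (substituting the coefficients already found):
  x^0: 2 a_2 - a_1 = 0  ->  2 a_2 = a_1 = 1  ->  a_2 = 1/2
  x^1: 6 a_3 - 2 a_2 + 2 a_1 - 2 a_0 = 0  ->  6 a_3 = 2 a_2 - 2 a_1 + 2 a_0 = -3  ->  a_3 = -1/2
  x^2: 12 a_4 - 3 a_3 + 4 a_2 - 2 a_1 = 0  ->  12 a_4 = 3 a_3 - 4 a_2 + 2 a_1 = -3/2  ->  a_4 = -1/8
Truncated series: y(x) = -1 + x + (1/2) x^2 - (1/2) x^3 - (1/8) x^4 + O(x^5).

a_0 = -1; a_1 = 1; a_2 = 1/2; a_3 = -1/2; a_4 = -1/8


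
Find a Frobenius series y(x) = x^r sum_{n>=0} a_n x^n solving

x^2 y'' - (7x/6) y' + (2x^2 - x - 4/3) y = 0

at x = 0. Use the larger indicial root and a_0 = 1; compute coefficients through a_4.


Write in Frobenius form y'' + (p(x)/x) y' + (q(x)/x^2) y = 0:
  p(x) = -7/6,  q(x) = 2x^2 - x - 4/3.
Indicial equation: r(r-1) + (-7/6) r + (-4/3) = 0 -> roots r_1 = 8/3, r_2 = -1/2.
Take r = r_1 = 8/3. Let y(x) = x^r sum_{n>=0} a_n x^n with a_0 = 1.
Substitute y = x^r sum a_n x^n and match x^{r+n}. The recurrence is
  D(n) a_n - 1 a_{n-1} + 2 a_{n-2} = 0,  where D(n) = (r+n)(r+n-1) + (-7/6)(r+n) + (-4/3).
  a_n = [1 a_{n-1} - 2 a_{n-2}] / D(n).
Since the indicial polynomial factors as (r - r_1)(r - r_2), D(n) = (r_1 + n - r_1)(r_1 + n - r_2) = n(n + 19/6).
Evaluating step by step (a_0 = 1):
  n = 1: D(1) = 1(1 + 19/6) = 25/6; numerator = 1(1) = 1; a_1 = (1)/(25/6) = 6/25
  n = 2: D(2) = 2(2 + 19/6) = 31/3; numerator = 1(6/25) - 2(1) = -44/25; a_2 = (-44/25)/(31/3) = -132/775
  n = 3: D(3) = 3(3 + 19/6) = 37/2; numerator = 1(-132/775) - 2(6/25) = -504/775; a_3 = (-504/775)/(37/2) = -1008/28675
  n = 4: D(4) = 4(4 + 19/6) = 86/3; numerator = 1(-1008/28675) - 2(-132/775) = 1752/5735; a_4 = (1752/5735)/(86/3) = 2628/246605

r = 8/3; a_0 = 1; a_1 = 6/25; a_2 = -132/775; a_3 = -1008/28675; a_4 = 2628/246605


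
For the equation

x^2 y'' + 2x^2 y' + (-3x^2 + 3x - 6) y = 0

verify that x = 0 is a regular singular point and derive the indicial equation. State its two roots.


Divide by x^2 to reach normal form y'' + P_1(x) y' + P_2(x) y = 0 with P_1(x) = 2 and P_2(x) = -3 + 3/x - 6/x^2.
x = 0 is a singular point because the y-coefficient -3 + 3/x - 6/x^2 has a pole at x = 0.
It is a regular singular point because x P_1(x) = p(x) = 2x and x^2 P_2(x) = q(x) = -3x^2 + 3x - 6 are polynomials, hence analytic at x = 0.
p(0) = 0,  q(0) = -6.
Indicial equation: r(r-1) + p(0) r + q(0) = 0, i.e. r^2 + (p(0) - 1) r + q(0) = 0, i.e. r^2 - 1 r - 6 = 0.
Discriminant: (-1)^2 - 4(-6) = 25, so r = (1 ± 5)/2.
Solving: r_1 = 3, r_2 = -2.

indicial: r^2 - 1 r - 6 = 0; roots r_1 = 3, r_2 = -2


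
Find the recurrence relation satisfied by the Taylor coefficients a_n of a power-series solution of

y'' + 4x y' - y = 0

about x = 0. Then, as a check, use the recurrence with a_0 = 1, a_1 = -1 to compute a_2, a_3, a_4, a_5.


Substitute y = sum_n a_n x^n.
y''(x) has coefficient (n+2)(n+1) a_{n+2} at x^n;
4 x y'(x) has coefficient 4 n a_n at x^n (shift);
-y(x) has coefficient -1 a_n at x^n.
Matching x^n: (n+2)(n+1) a_{n+2} + (4n - 1) a_n = 0.
Thus a_{n+2} = (-4n + 1) / ((n+1)(n+2)) * a_n.

Check with a_0 = 1, a_1 = -1 (apply the recurrence for n = 0, 1, 2, 3): a_0 = 1, a_1 = -1, a_2 = 1/2, a_3 = 1/2, a_4 = -7/24, a_5 = -11/40.

a_(n+2) = (-4n + 1) / ((n+1)(n+2)) * a_n; check: a_0 = 1, a_1 = -1, a_2 = 1/2, a_3 = 1/2, a_4 = -7/24, a_5 = -11/40


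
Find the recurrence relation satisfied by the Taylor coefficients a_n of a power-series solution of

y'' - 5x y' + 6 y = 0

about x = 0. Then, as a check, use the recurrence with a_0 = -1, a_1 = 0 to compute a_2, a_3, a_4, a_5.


Substitute y = sum_n a_n x^n.
y''(x) has coefficient (n+2)(n+1) a_{n+2} at x^n;
-5 x y'(x) has coefficient -5 n a_n at x^n (shift);
6 y(x) has coefficient 6 a_n at x^n.
Matching x^n: (n+2)(n+1) a_{n+2} + (-5n + 6) a_n = 0.
Thus a_{n+2} = (5n - 6) / ((n+1)(n+2)) * a_n.

Check with a_0 = -1, a_1 = 0 (apply the recurrence for n = 0, 1, 2, 3): a_0 = -1, a_1 = 0, a_2 = 3, a_3 = 0, a_4 = 1, a_5 = 0.

a_(n+2) = (5n - 6) / ((n+1)(n+2)) * a_n; check: a_0 = -1, a_1 = 0, a_2 = 3, a_3 = 0, a_4 = 1, a_5 = 0


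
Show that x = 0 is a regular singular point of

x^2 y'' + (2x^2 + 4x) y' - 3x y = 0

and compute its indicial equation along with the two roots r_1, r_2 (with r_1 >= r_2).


Divide by x^2 to reach normal form y'' + P_1(x) y' + P_2(x) y = 0 with P_1(x) = 2 + 4/x and P_2(x) = -3/x.
x = 0 is a singular point because the y'-coefficient 2 + 4/x has a pole at x = 0 and the y-coefficient -3/x has a pole at x = 0.
It is a regular singular point because x P_1(x) = p(x) = 2x + 4 and x^2 P_2(x) = q(x) = -3x are polynomials, hence analytic at x = 0.
p(0) = 4,  q(0) = 0.
Indicial equation: r(r-1) + p(0) r + q(0) = 0, i.e. r^2 + (p(0) - 1) r + q(0) = 0, i.e. r^2 + 3 r = 0.
Discriminant: (3)^2 - 4(0) = 9, so r = (-3 ± 3)/2.
Solving: r_1 = 0, r_2 = -3.

indicial: r^2 + 3 r = 0; roots r_1 = 0, r_2 = -3


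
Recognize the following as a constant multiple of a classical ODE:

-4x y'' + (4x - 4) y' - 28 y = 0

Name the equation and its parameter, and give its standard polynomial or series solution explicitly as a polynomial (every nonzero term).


All three coefficients share the factor -4; dividing through by -4 gives  x y'' + (1 - x) y' + 7 y = 0.
This matches the Laguerre equation x y'' + (1 - x) y' + n y = 0 with n = 7; the polynomial solution is L_7(x).
With y = sum_k a_k x^k, matching x^k gives (k+1)k a_{k+1} + (k+1) a_{k+1} - k a_k + n a_k = 0, i.e. (k+1)^2 a_{k+1} = (k - n) a_k = (k - 7) a_k. The right side vanishes at k = 7, so the series terminates at degree 7.
Standard normalization L_n(0) = 1 gives a_0 = 1. Work upward with a_{k+1} = (k - 7) a_k / (k+1)^2:
  a_1 = (0 - 7)(1) / 1^2 = -7/1 = -7
  a_2 = (1 - 7)(-7) / 2^2 = 42/4 = 21/2
  a_3 = (2 - 7)(21/2) / 3^2 = (-105/2)/9 = -35/6
  a_4 = (3 - 7)(-35/6) / 4^2 = (70/3)/16 = 35/24
  a_5 = (4 - 7)(35/24) / 5^2 = (-35/8)/25 = -7/40
  a_6 = (5 - 7)(-7/40) / 6^2 = (7/20)/36 = 7/720
  a_7 = (6 - 7)(7/720) / 7^2 = (-7/720)/49 = -1/5040
Hence L_7(x) = -x^7/5040 + 7 x^6/720 - 7 x^5/40 + 35 x^4/24 - 35 x^3/6 + 21 x^2/2 - 7 x + 1.

L_7(x); series = -x^7/5040 + 7 x^6/720 - 7 x^5/40 + 35 x^4/24 - 35 x^3/6 + 21 x^2/2 - 7 x + 1


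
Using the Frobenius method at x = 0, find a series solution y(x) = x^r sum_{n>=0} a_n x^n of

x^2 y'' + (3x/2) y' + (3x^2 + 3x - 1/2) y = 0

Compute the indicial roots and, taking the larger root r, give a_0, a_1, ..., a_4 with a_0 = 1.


Write in Frobenius form y'' + (p(x)/x) y' + (q(x)/x^2) y = 0:
  p(x) = 3/2,  q(x) = 3x^2 + 3x - 1/2.
Indicial equation: r(r-1) + (3/2) r + (-1/2) = 0 -> roots r_1 = 1/2, r_2 = -1.
Take r = r_1 = 1/2. Let y(x) = x^r sum_{n>=0} a_n x^n with a_0 = 1.
Substitute y = x^r sum a_n x^n and match x^{r+n}. The recurrence is
  D(n) a_n + 3 a_{n-1} + 3 a_{n-2} = 0,  where D(n) = (r+n)(r+n-1) + (3/2)(r+n) + (-1/2).
  a_n = [-3 a_{n-1} - 3 a_{n-2}] / D(n).
Since the indicial polynomial factors as (r - r_1)(r - r_2), D(n) = (r_1 + n - r_1)(r_1 + n - r_2) = n(n + 3/2).
Evaluating step by step (a_0 = 1):
  n = 1: D(1) = 1(1 + 3/2) = 5/2; numerator = -3(1) = -3; a_1 = (-3)/(5/2) = -6/5
  n = 2: D(2) = 2(2 + 3/2) = 7; numerator = -3(-6/5) - 3(1) = 3/5; a_2 = (3/5)/(7) = 3/35
  n = 3: D(3) = 3(3 + 3/2) = 27/2; numerator = -3(3/35) - 3(-6/5) = 117/35; a_3 = (117/35)/(27/2) = 26/105
  n = 4: D(4) = 4(4 + 3/2) = 22; numerator = -3(26/105) - 3(3/35) = -1; a_4 = (-1)/(22) = -1/22

r = 1/2; a_0 = 1; a_1 = -6/5; a_2 = 3/35; a_3 = 26/105; a_4 = -1/22


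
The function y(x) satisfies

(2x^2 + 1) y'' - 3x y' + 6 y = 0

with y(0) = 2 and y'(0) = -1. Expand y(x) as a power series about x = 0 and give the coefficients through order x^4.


Ansatz: y(x) = sum_{n>=0} a_n x^n, so y'(x) = sum_{n>=1} n a_n x^(n-1) and y''(x) = sum_{n>=2} n(n-1) a_n x^(n-2).
Substitute into P(x) y'' + Q(x) y' + R(x) y = 0 with P(x) = 2x^2 + 1, Q(x) = -3x, R(x) = 6, and match powers of x.
Initial conditions: a_0 = 2, a_1 = -1.
Setting the coefficient of each power of x to zero and solving order by order (substituting the coefficients already found):
  x^0: 2 a_2 + 6 a_0 = 0  ->  2 a_2 = -6 a_0 = -12  ->  a_2 = -6
  x^1: 6 a_3 + 3 a_1 = 0  ->  6 a_3 = -3 a_1 = 3  ->  a_3 = 1/2
  x^2: 12 a_4 + 4 a_2 = 0  ->  12 a_4 = -4 a_2 = 24  ->  a_4 = 2
Truncated series: y(x) = 2 - x - 6 x^2 + (1/2) x^3 + 2 x^4 + O(x^5).

a_0 = 2; a_1 = -1; a_2 = -6; a_3 = 1/2; a_4 = 2


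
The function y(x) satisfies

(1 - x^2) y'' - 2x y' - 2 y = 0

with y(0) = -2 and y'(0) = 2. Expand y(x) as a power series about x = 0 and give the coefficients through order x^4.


Ansatz: y(x) = sum_{n>=0} a_n x^n, so y'(x) = sum_{n>=1} n a_n x^(n-1) and y''(x) = sum_{n>=2} n(n-1) a_n x^(n-2).
Substitute into P(x) y'' + Q(x) y' + R(x) y = 0 with P(x) = 1 - x^2, Q(x) = -2x, R(x) = -2, and match powers of x.
Initial conditions: a_0 = -2, a_1 = 2.
Setting the coefficient of each power of x to zero and solving order by order (substituting the coefficients already found):
  x^0: 2 a_2 - 2 a_0 = 0  ->  2 a_2 = 2 a_0 = -4  ->  a_2 = -2
  x^1: 6 a_3 - 4 a_1 = 0  ->  6 a_3 = 4 a_1 = 8  ->  a_3 = 4/3
  x^2: 12 a_4 - 8 a_2 = 0  ->  12 a_4 = 8 a_2 = -16  ->  a_4 = -4/3
Truncated series: y(x) = -2 + 2 x - 2 x^2 + (4/3) x^3 - (4/3) x^4 + O(x^5).

a_0 = -2; a_1 = 2; a_2 = -2; a_3 = 4/3; a_4 = -4/3


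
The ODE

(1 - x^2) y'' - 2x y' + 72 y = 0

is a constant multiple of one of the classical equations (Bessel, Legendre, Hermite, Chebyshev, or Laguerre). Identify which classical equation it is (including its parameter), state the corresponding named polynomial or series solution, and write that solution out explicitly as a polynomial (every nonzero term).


The equation is already in a standard form:  (1 - x^2) y'' - 2x y' + 72 y = 0.
This matches the Legendre equation (1 - x^2) y'' - 2x y' + n(n+1) y = 0 (note the -2x y' term) with n(n+1) = 72, so n = 8; the polynomial solution is P_8(x).
With y = sum_k a_k x^k, matching x^k gives (k+2)(k+1) a_{k+2} = [k(k+1) - n(n+1)] a_k = (k - 8)(k + 9) a_k. The right side vanishes at k = 8, so the series with the parity of 8 terminates at degree 8.
Standard normalization (P_n(1) = 1): leading coefficient (2n)!/(2^n (n!)^2) = 20922789888000/(256*1625702400) = 6435/128, so a_8 = 6435/128. Work downward with a_k = (k+1)(k+2) a_{k+2} / ((k - 8)(k + 9)):
  a_6 = (7)(8)(6435/128) / ((6 - 8)(6 + 9)) = (45045/16)/(-30) = -3003/32
  a_4 = (5)(6)(-3003/32) / ((4 - 8)(4 + 9)) = (-45045/16)/(-52) = 3465/64
  a_2 = (3)(4)(3465/64) / ((2 - 8)(2 + 9)) = (10395/16)/(-66) = -315/32
  a_0 = (1)(2)(-315/32) / ((0 - 8)(0 + 9)) = (-315/16)/(-72) = 35/128
Hence P_8(x) = 6435 x^8/128 - 3003 x^6/32 + 3465 x^4/64 - 315 x^2/32 + 35/128.

P_8(x); series = 6435 x^8/128 - 3003 x^6/32 + 3465 x^4/64 - 315 x^2/32 + 35/128


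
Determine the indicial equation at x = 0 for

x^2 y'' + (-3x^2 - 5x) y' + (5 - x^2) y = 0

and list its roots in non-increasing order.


Divide by x^2 to reach normal form y'' + P_1(x) y' + P_2(x) y = 0 with P_1(x) = -3 - 5/x and P_2(x) = -1 + 5/x^2.
x = 0 is a singular point because the y'-coefficient -3 - 5/x has a pole at x = 0 and the y-coefficient -1 + 5/x^2 has a pole at x = 0.
It is a regular singular point because x P_1(x) = p(x) = -3x - 5 and x^2 P_2(x) = q(x) = 5 - x^2 are polynomials, hence analytic at x = 0.
p(0) = -5,  q(0) = 5.
Indicial equation: r(r-1) + p(0) r + q(0) = 0, i.e. r^2 + (p(0) - 1) r + q(0) = 0, i.e. r^2 - 6 r + 5 = 0.
Discriminant: (-6)^2 - 4(5) = 16, so r = (6 ± 4)/2.
Solving: r_1 = 5, r_2 = 1.

indicial: r^2 - 6 r + 5 = 0; roots r_1 = 5, r_2 = 1


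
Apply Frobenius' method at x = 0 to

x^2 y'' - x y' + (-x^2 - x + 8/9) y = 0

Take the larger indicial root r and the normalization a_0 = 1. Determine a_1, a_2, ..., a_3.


Write in Frobenius form y'' + (p(x)/x) y' + (q(x)/x^2) y = 0:
  p(x) = -1,  q(x) = -x^2 - x + 8/9.
Indicial equation: r(r-1) + (-1) r + (8/9) = 0 -> roots r_1 = 4/3, r_2 = 2/3.
Take r = r_1 = 4/3. Let y(x) = x^r sum_{n>=0} a_n x^n with a_0 = 1.
Substitute y = x^r sum a_n x^n and match x^{r+n}. The recurrence is
  D(n) a_n - 1 a_{n-1} - 1 a_{n-2} = 0,  where D(n) = (r+n)(r+n-1) + (-1)(r+n) + (8/9).
  a_n = [1 a_{n-1} + 1 a_{n-2}] / D(n).
Since the indicial polynomial factors as (r - r_1)(r - r_2), D(n) = (r_1 + n - r_1)(r_1 + n - r_2) = n(n + 2/3).
Evaluating step by step (a_0 = 1):
  n = 1: D(1) = 1(1 + 2/3) = 5/3; numerator = 1(1) = 1; a_1 = (1)/(5/3) = 3/5
  n = 2: D(2) = 2(2 + 2/3) = 16/3; numerator = 1(3/5) + 1(1) = 8/5; a_2 = (8/5)/(16/3) = 3/10
  n = 3: D(3) = 3(3 + 2/3) = 11; numerator = 1(3/10) + 1(3/5) = 9/10; a_3 = (9/10)/(11) = 9/110

r = 4/3; a_0 = 1; a_1 = 3/5; a_2 = 3/10; a_3 = 9/110


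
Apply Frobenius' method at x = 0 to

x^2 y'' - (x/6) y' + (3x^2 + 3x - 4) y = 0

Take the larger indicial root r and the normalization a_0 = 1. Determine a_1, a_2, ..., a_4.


Write in Frobenius form y'' + (p(x)/x) y' + (q(x)/x^2) y = 0:
  p(x) = -1/6,  q(x) = 3x^2 + 3x - 4.
Indicial equation: r(r-1) + (-1/6) r + (-4) = 0 -> roots r_1 = 8/3, r_2 = -3/2.
Take r = r_1 = 8/3. Let y(x) = x^r sum_{n>=0} a_n x^n with a_0 = 1.
Substitute y = x^r sum a_n x^n and match x^{r+n}. The recurrence is
  D(n) a_n + 3 a_{n-1} + 3 a_{n-2} = 0,  where D(n) = (r+n)(r+n-1) + (-1/6)(r+n) + (-4).
  a_n = [-3 a_{n-1} - 3 a_{n-2}] / D(n).
Since the indicial polynomial factors as (r - r_1)(r - r_2), D(n) = (r_1 + n - r_1)(r_1 + n - r_2) = n(n + 25/6).
Evaluating step by step (a_0 = 1):
  n = 1: D(1) = 1(1 + 25/6) = 31/6; numerator = -3(1) = -3; a_1 = (-3)/(31/6) = -18/31
  n = 2: D(2) = 2(2 + 25/6) = 37/3; numerator = -3(-18/31) - 3(1) = -39/31; a_2 = (-39/31)/(37/3) = -117/1147
  n = 3: D(3) = 3(3 + 25/6) = 43/2; numerator = -3(-117/1147) - 3(-18/31) = 2349/1147; a_3 = (2349/1147)/(43/2) = 4698/49321
  n = 4: D(4) = 4(4 + 25/6) = 98/3; numerator = -3(4698/49321) - 3(-117/1147) = 27/1333; a_4 = (27/1333)/(98/3) = 81/130634

r = 8/3; a_0 = 1; a_1 = -18/31; a_2 = -117/1147; a_3 = 4698/49321; a_4 = 81/130634


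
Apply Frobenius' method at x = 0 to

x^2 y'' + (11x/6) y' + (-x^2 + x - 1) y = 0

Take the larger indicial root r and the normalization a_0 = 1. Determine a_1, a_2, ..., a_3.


Write in Frobenius form y'' + (p(x)/x) y' + (q(x)/x^2) y = 0:
  p(x) = 11/6,  q(x) = -x^2 + x - 1.
Indicial equation: r(r-1) + (11/6) r + (-1) = 0 -> roots r_1 = 2/3, r_2 = -3/2.
Take r = r_1 = 2/3. Let y(x) = x^r sum_{n>=0} a_n x^n with a_0 = 1.
Substitute y = x^r sum a_n x^n and match x^{r+n}. The recurrence is
  D(n) a_n + 1 a_{n-1} - 1 a_{n-2} = 0,  where D(n) = (r+n)(r+n-1) + (11/6)(r+n) + (-1).
  a_n = [-1 a_{n-1} + 1 a_{n-2}] / D(n).
Since the indicial polynomial factors as (r - r_1)(r - r_2), D(n) = (r_1 + n - r_1)(r_1 + n - r_2) = n(n + 13/6).
Evaluating step by step (a_0 = 1):
  n = 1: D(1) = 1(1 + 13/6) = 19/6; numerator = -1(1) = -1; a_1 = (-1)/(19/6) = -6/19
  n = 2: D(2) = 2(2 + 13/6) = 25/3; numerator = -1(-6/19) + 1(1) = 25/19; a_2 = (25/19)/(25/3) = 3/19
  n = 3: D(3) = 3(3 + 13/6) = 31/2; numerator = -1(3/19) + 1(-6/19) = -9/19; a_3 = (-9/19)/(31/2) = -18/589

r = 2/3; a_0 = 1; a_1 = -6/19; a_2 = 3/19; a_3 = -18/589


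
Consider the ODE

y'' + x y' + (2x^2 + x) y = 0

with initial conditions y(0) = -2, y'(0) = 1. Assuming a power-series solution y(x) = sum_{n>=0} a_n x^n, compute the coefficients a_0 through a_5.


Ansatz: y(x) = sum_{n>=0} a_n x^n, so y'(x) = sum_{n>=1} n a_n x^(n-1) and y''(x) = sum_{n>=2} n(n-1) a_n x^(n-2).
Substitute into P(x) y'' + Q(x) y' + R(x) y = 0 with P(x) = 1, Q(x) = x, R(x) = 2x^2 + x, and match powers of x.
Initial conditions: a_0 = -2, a_1 = 1.
Setting the coefficient of each power of x to zero and solving order by order (substituting the coefficients already found):
  x^0: 2 a_2 = 0  ->  a_2 = 0
  x^1: 6 a_3 + a_1 + a_0 = 0  ->  6 a_3 = -a_1 - a_0 = 1  ->  a_3 = 1/6
  x^2: 12 a_4 + 2 a_2 + a_1 + 2 a_0 = 0  ->  12 a_4 = -2 a_2 - a_1 - 2 a_0 = 3  ->  a_4 = 1/4
  x^3: 20 a_5 + 3 a_3 + a_2 + 2 a_1 = 0  ->  20 a_5 = -3 a_3 - a_2 - 2 a_1 = -5/2  ->  a_5 = -1/8
Truncated series: y(x) = -2 + x + (1/6) x^3 + (1/4) x^4 - (1/8) x^5 + O(x^6).

a_0 = -2; a_1 = 1; a_2 = 0; a_3 = 1/6; a_4 = 1/4; a_5 = -1/8


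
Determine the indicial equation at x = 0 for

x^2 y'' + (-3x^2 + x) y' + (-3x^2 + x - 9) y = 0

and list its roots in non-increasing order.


Divide by x^2 to reach normal form y'' + P_1(x) y' + P_2(x) y = 0 with P_1(x) = -3 + 1/x and P_2(x) = -3 + 1/x - 9/x^2.
x = 0 is a singular point because the y'-coefficient -3 + 1/x has a pole at x = 0 and the y-coefficient -3 + 1/x - 9/x^2 has a pole at x = 0.
It is a regular singular point because x P_1(x) = p(x) = 1 - 3x and x^2 P_2(x) = q(x) = -3x^2 + x - 9 are polynomials, hence analytic at x = 0.
p(0) = 1,  q(0) = -9.
Indicial equation: r(r-1) + p(0) r + q(0) = 0, i.e. r^2 + (p(0) - 1) r + q(0) = 0, i.e. r^2 - 9 = 0.
Discriminant: (0)^2 - 4(-9) = 36, so r = (0 ± 6)/2.
Solving: r_1 = 3, r_2 = -3.

indicial: r^2 - 9 = 0; roots r_1 = 3, r_2 = -3


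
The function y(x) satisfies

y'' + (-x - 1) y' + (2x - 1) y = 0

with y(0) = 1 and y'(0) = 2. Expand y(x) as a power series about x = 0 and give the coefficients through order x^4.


Ansatz: y(x) = sum_{n>=0} a_n x^n, so y'(x) = sum_{n>=1} n a_n x^(n-1) and y''(x) = sum_{n>=2} n(n-1) a_n x^(n-2).
Substitute into P(x) y'' + Q(x) y' + R(x) y = 0 with P(x) = 1, Q(x) = -x - 1, R(x) = 2x - 1, and match powers of x.
Initial conditions: a_0 = 1, a_1 = 2.
Setting the coefficient of each power of x to zero and solving order by order (substituting the coefficients already found):
  x^0: 2 a_2 - a_1 - a_0 = 0  ->  2 a_2 = a_1 + a_0 = 3  ->  a_2 = 3/2
  x^1: 6 a_3 - 2 a_2 - 2 a_1 + 2 a_0 = 0  ->  6 a_3 = 2 a_2 + 2 a_1 - 2 a_0 = 5  ->  a_3 = 5/6
  x^2: 12 a_4 - 3 a_3 - 3 a_2 + 2 a_1 = 0  ->  12 a_4 = 3 a_3 + 3 a_2 - 2 a_1 = 3  ->  a_4 = 1/4
Truncated series: y(x) = 1 + 2 x + (3/2) x^2 + (5/6) x^3 + (1/4) x^4 + O(x^5).

a_0 = 1; a_1 = 2; a_2 = 3/2; a_3 = 5/6; a_4 = 1/4


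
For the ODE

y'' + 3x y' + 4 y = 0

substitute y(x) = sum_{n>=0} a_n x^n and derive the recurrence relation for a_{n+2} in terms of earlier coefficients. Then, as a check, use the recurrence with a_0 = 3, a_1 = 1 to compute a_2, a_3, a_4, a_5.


Substitute y = sum_n a_n x^n.
y''(x) has coefficient (n+2)(n+1) a_{n+2} at x^n;
3 x y'(x) has coefficient 3 n a_n at x^n (shift);
4 y(x) has coefficient 4 a_n at x^n.
Matching x^n: (n+2)(n+1) a_{n+2} + (3n + 4) a_n = 0.
Thus a_{n+2} = (-3n - 4) / ((n+1)(n+2)) * a_n.

Check with a_0 = 3, a_1 = 1 (apply the recurrence for n = 0, 1, 2, 3): a_0 = 3, a_1 = 1, a_2 = -6, a_3 = -7/6, a_4 = 5, a_5 = 91/120.

a_(n+2) = (-3n - 4) / ((n+1)(n+2)) * a_n; check: a_0 = 3, a_1 = 1, a_2 = -6, a_3 = -7/6, a_4 = 5, a_5 = 91/120


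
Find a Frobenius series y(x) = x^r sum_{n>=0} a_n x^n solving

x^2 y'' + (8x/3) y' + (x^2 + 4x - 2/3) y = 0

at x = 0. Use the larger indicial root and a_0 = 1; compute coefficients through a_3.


Write in Frobenius form y'' + (p(x)/x) y' + (q(x)/x^2) y = 0:
  p(x) = 8/3,  q(x) = x^2 + 4x - 2/3.
Indicial equation: r(r-1) + (8/3) r + (-2/3) = 0 -> roots r_1 = 1/3, r_2 = -2.
Take r = r_1 = 1/3. Let y(x) = x^r sum_{n>=0} a_n x^n with a_0 = 1.
Substitute y = x^r sum a_n x^n and match x^{r+n}. The recurrence is
  D(n) a_n + 4 a_{n-1} + 1 a_{n-2} = 0,  where D(n) = (r+n)(r+n-1) + (8/3)(r+n) + (-2/3).
  a_n = [-4 a_{n-1} - 1 a_{n-2}] / D(n).
Since the indicial polynomial factors as (r - r_1)(r - r_2), D(n) = (r_1 + n - r_1)(r_1 + n - r_2) = n(n + 7/3).
Evaluating step by step (a_0 = 1):
  n = 1: D(1) = 1(1 + 7/3) = 10/3; numerator = -4(1) = -4; a_1 = (-4)/(10/3) = -6/5
  n = 2: D(2) = 2(2 + 7/3) = 26/3; numerator = -4(-6/5) - 1(1) = 19/5; a_2 = (19/5)/(26/3) = 57/130
  n = 3: D(3) = 3(3 + 7/3) = 16; numerator = -4(57/130) - 1(-6/5) = -36/65; a_3 = (-36/65)/(16) = -9/260

r = 1/3; a_0 = 1; a_1 = -6/5; a_2 = 57/130; a_3 = -9/260


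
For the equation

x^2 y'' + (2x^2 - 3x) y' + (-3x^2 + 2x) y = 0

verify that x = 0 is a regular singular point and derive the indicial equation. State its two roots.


Divide by x^2 to reach normal form y'' + P_1(x) y' + P_2(x) y = 0 with P_1(x) = 2 - 3/x and P_2(x) = -3 + 2/x.
x = 0 is a singular point because the y'-coefficient 2 - 3/x has a pole at x = 0 and the y-coefficient -3 + 2/x has a pole at x = 0.
It is a regular singular point because x P_1(x) = p(x) = 2x - 3 and x^2 P_2(x) = q(x) = -3x^2 + 2x are polynomials, hence analytic at x = 0.
p(0) = -3,  q(0) = 0.
Indicial equation: r(r-1) + p(0) r + q(0) = 0, i.e. r^2 + (p(0) - 1) r + q(0) = 0, i.e. r^2 - 4 r = 0.
Discriminant: (-4)^2 - 4(0) = 16, so r = (4 ± 4)/2.
Solving: r_1 = 4, r_2 = 0.

indicial: r^2 - 4 r = 0; roots r_1 = 4, r_2 = 0


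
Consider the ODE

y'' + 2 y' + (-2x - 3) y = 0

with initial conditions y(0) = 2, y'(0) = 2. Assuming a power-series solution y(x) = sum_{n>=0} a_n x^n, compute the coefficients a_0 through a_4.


Ansatz: y(x) = sum_{n>=0} a_n x^n, so y'(x) = sum_{n>=1} n a_n x^(n-1) and y''(x) = sum_{n>=2} n(n-1) a_n x^(n-2).
Substitute into P(x) y'' + Q(x) y' + R(x) y = 0 with P(x) = 1, Q(x) = 2, R(x) = -2x - 3, and match powers of x.
Initial conditions: a_0 = 2, a_1 = 2.
Setting the coefficient of each power of x to zero and solving order by order (substituting the coefficients already found):
  x^0: 2 a_2 + 2 a_1 - 3 a_0 = 0  ->  2 a_2 = -2 a_1 + 3 a_0 = 2  ->  a_2 = 1
  x^1: 6 a_3 + 4 a_2 - 3 a_1 - 2 a_0 = 0  ->  6 a_3 = -4 a_2 + 3 a_1 + 2 a_0 = 6  ->  a_3 = 1
  x^2: 12 a_4 + 6 a_3 - 3 a_2 - 2 a_1 = 0  ->  12 a_4 = -6 a_3 + 3 a_2 + 2 a_1 = 1  ->  a_4 = 1/12
Truncated series: y(x) = 2 + 2 x + x^2 + x^3 + (1/12) x^4 + O(x^5).

a_0 = 2; a_1 = 2; a_2 = 1; a_3 = 1; a_4 = 1/12


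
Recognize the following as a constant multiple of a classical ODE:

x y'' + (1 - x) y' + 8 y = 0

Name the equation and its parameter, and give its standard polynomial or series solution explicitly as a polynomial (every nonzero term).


The equation is already in a standard form:  x y'' + (1 - x) y' + 8 y = 0.
This matches the Laguerre equation x y'' + (1 - x) y' + n y = 0 with n = 8; the polynomial solution is L_8(x).
With y = sum_k a_k x^k, matching x^k gives (k+1)k a_{k+1} + (k+1) a_{k+1} - k a_k + n a_k = 0, i.e. (k+1)^2 a_{k+1} = (k - n) a_k = (k - 8) a_k. The right side vanishes at k = 8, so the series terminates at degree 8.
Standard normalization L_n(0) = 1 gives a_0 = 1. Work upward with a_{k+1} = (k - 8) a_k / (k+1)^2:
  a_1 = (0 - 8)(1) / 1^2 = -8/1 = -8
  a_2 = (1 - 8)(-8) / 2^2 = 56/4 = 14
  a_3 = (2 - 8)(14) / 3^2 = -84/9 = -28/3
  a_4 = (3 - 8)(-28/3) / 4^2 = (140/3)/16 = 35/12
  a_5 = (4 - 8)(35/12) / 5^2 = (-35/3)/25 = -7/15
  a_6 = (5 - 8)(-7/15) / 6^2 = (7/5)/36 = 7/180
  a_7 = (6 - 8)(7/180) / 7^2 = (-7/90)/49 = -1/630
  a_8 = (7 - 8)(-1/630) / 8^2 = (1/630)/64 = 1/40320
Hence L_8(x) = x^8/40320 - x^7/630 + 7 x^6/180 - 7 x^5/15 + 35 x^4/12 - 28 x^3/3 + 14 x^2 - 8 x + 1.

L_8(x); series = x^8/40320 - x^7/630 + 7 x^6/180 - 7 x^5/15 + 35 x^4/12 - 28 x^3/3 + 14 x^2 - 8 x + 1


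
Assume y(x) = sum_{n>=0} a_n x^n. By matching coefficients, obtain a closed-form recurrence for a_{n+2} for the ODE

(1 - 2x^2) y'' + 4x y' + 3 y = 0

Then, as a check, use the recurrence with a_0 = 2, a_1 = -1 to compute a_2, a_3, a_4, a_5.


Substitute y = sum_n a_n x^n.
(1 - 2 x^2) y'' contributes (n+2)(n+1) a_{n+2} - 2 n(n-1) a_n at x^n.
4 x y'(x) contributes 4 n a_n at x^n.
3 y(x) contributes 3 a_n at x^n.
Matching x^n: (n+2)(n+1) a_{n+2} + (-2 n(n-1) + 4 n + 3) a_n = 0.
Thus a_{n+2} = (2 n(n-1) - 4 n - 3) / ((n+1)(n+2)) * a_n.

Check with a_0 = 2, a_1 = -1 (apply the recurrence for n = 0, 1, 2, 3): a_0 = 2, a_1 = -1, a_2 = -3, a_3 = 7/6, a_4 = 7/4, a_5 = -7/40.

a_(n+2) = (2 n(n-1) - 4 n - 3) / ((n+1)(n+2)) * a_n; check: a_0 = 2, a_1 = -1, a_2 = -3, a_3 = 7/6, a_4 = 7/4, a_5 = -7/40


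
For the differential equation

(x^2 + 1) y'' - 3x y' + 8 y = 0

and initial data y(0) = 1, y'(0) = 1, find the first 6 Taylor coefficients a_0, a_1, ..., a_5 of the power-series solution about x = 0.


Ansatz: y(x) = sum_{n>=0} a_n x^n, so y'(x) = sum_{n>=1} n a_n x^(n-1) and y''(x) = sum_{n>=2} n(n-1) a_n x^(n-2).
Substitute into P(x) y'' + Q(x) y' + R(x) y = 0 with P(x) = x^2 + 1, Q(x) = -3x, R(x) = 8, and match powers of x.
Initial conditions: a_0 = 1, a_1 = 1.
Setting the coefficient of each power of x to zero and solving order by order (substituting the coefficients already found):
  x^0: 2 a_2 + 8 a_0 = 0  ->  2 a_2 = -8 a_0 = -8  ->  a_2 = -4
  x^1: 6 a_3 + 5 a_1 = 0  ->  6 a_3 = -5 a_1 = -5  ->  a_3 = -5/6
  x^2: 12 a_4 + 4 a_2 = 0  ->  12 a_4 = -4 a_2 = 16  ->  a_4 = 4/3
  x^3: 20 a_5 + 5 a_3 = 0  ->  20 a_5 = -5 a_3 = 25/6  ->  a_5 = 5/24
Truncated series: y(x) = 1 + x - 4 x^2 - (5/6) x^3 + (4/3) x^4 + (5/24) x^5 + O(x^6).

a_0 = 1; a_1 = 1; a_2 = -4; a_3 = -5/6; a_4 = 4/3; a_5 = 5/24


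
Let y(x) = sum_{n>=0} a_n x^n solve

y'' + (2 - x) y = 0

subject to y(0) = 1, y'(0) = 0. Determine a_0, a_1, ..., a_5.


Ansatz: y(x) = sum_{n>=0} a_n x^n, so y'(x) = sum_{n>=1} n a_n x^(n-1) and y''(x) = sum_{n>=2} n(n-1) a_n x^(n-2).
Substitute into P(x) y'' + Q(x) y' + R(x) y = 0 with P(x) = 1, Q(x) = 0, R(x) = 2 - x, and match powers of x.
Initial conditions: a_0 = 1, a_1 = 0.
Setting the coefficient of each power of x to zero and solving order by order (substituting the coefficients already found):
  x^0: 2 a_2 + 2 a_0 = 0  ->  2 a_2 = -2 a_0 = -2  ->  a_2 = -1
  x^1: 6 a_3 + 2 a_1 - a_0 = 0  ->  6 a_3 = -2 a_1 + a_0 = 1  ->  a_3 = 1/6
  x^2: 12 a_4 + 2 a_2 - a_1 = 0  ->  12 a_4 = -2 a_2 + a_1 = 2  ->  a_4 = 1/6
  x^3: 20 a_5 + 2 a_3 - a_2 = 0  ->  20 a_5 = -2 a_3 + a_2 = -4/3  ->  a_5 = -1/15
Truncated series: y(x) = 1 - x^2 + (1/6) x^3 + (1/6) x^4 - (1/15) x^5 + O(x^6).

a_0 = 1; a_1 = 0; a_2 = -1; a_3 = 1/6; a_4 = 1/6; a_5 = -1/15


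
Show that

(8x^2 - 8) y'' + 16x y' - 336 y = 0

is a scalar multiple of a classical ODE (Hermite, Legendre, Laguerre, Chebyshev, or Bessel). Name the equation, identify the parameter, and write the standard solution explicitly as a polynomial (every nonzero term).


All three coefficients share the factor -8; dividing through by -8 gives  (1 - x^2) y'' - 2x y' + 42 y = 0.
This matches the Legendre equation (1 - x^2) y'' - 2x y' + n(n+1) y = 0 (note the -2x y' term) with n(n+1) = 42, so n = 6; the polynomial solution is P_6(x).
With y = sum_k a_k x^k, matching x^k gives (k+2)(k+1) a_{k+2} = [k(k+1) - n(n+1)] a_k = (k - 6)(k + 7) a_k. The right side vanishes at k = 6, so the series with the parity of 6 terminates at degree 6.
Standard normalization (P_n(1) = 1): leading coefficient (2n)!/(2^n (n!)^2) = 479001600/(64*518400) = 231/16, so a_6 = 231/16. Work downward with a_k = (k+1)(k+2) a_{k+2} / ((k - 6)(k + 7)):
  a_4 = (5)(6)(231/16) / ((4 - 6)(4 + 7)) = (3465/8)/(-22) = -315/16
  a_2 = (3)(4)(-315/16) / ((2 - 6)(2 + 7)) = (-945/4)/(-36) = 105/16
  a_0 = (1)(2)(105/16) / ((0 - 6)(0 + 7)) = (105/8)/(-42) = -5/16
Hence P_6(x) = 231 x^6/16 - 315 x^4/16 + 105 x^2/16 - 5/16.

P_6(x); series = 231 x^6/16 - 315 x^4/16 + 105 x^2/16 - 5/16


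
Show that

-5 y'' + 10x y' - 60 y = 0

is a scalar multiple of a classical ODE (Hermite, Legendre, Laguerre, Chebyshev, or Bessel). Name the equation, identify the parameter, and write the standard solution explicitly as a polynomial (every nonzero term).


All three coefficients share the factor -5; dividing through by -5 gives  y'' - 2x y' + 12 y = 0.
This matches the Hermite equation y'' - 2x y' + 2n y = 0 with 2n = 12, so n = 6; the polynomial solution is H_6(x).
With y = sum_k a_k x^k, matching x^k gives (k+2)(k+1) a_{k+2} = 2(k - n) a_k = 2(k - 6) a_k. The right side vanishes at k = 6, so the series with the parity of 6 terminates at degree 6.
Standard normalization: leading coefficient of H_n is 2^n, so a_6 = 2^6 = 64. Work downward with a_k = (k+1)(k+2) a_{k+2} / (2(k - n)):
  a_4 = (5)(6)(64) / (2(4 - 6)) = 1920/(-4) = -480
  a_2 = (3)(4)(-480) / (2(2 - 6)) = -5760/(-8) = 720
  a_0 = (1)(2)(720) / (2(0 - 6)) = 1440/(-12) = -120
Hence H_6(x) = 64 x^6 - 480 x^4 + 720 x^2 - 120.

H_6(x); series = 64 x^6 - 480 x^4 + 720 x^2 - 120


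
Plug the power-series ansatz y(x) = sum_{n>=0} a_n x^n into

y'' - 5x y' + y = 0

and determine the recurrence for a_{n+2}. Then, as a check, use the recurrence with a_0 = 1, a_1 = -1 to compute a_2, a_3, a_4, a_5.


Substitute y = sum_n a_n x^n.
y''(x) has coefficient (n+2)(n+1) a_{n+2} at x^n;
-5 x y'(x) has coefficient -5 n a_n at x^n (shift);
y(x) has coefficient 1 a_n at x^n.
Matching x^n: (n+2)(n+1) a_{n+2} + (-5n + 1) a_n = 0.
Thus a_{n+2} = (5n - 1) / ((n+1)(n+2)) * a_n.

Check with a_0 = 1, a_1 = -1 (apply the recurrence for n = 0, 1, 2, 3): a_0 = 1, a_1 = -1, a_2 = -1/2, a_3 = -2/3, a_4 = -3/8, a_5 = -7/15.

a_(n+2) = (5n - 1) / ((n+1)(n+2)) * a_n; check: a_0 = 1, a_1 = -1, a_2 = -1/2, a_3 = -2/3, a_4 = -3/8, a_5 = -7/15


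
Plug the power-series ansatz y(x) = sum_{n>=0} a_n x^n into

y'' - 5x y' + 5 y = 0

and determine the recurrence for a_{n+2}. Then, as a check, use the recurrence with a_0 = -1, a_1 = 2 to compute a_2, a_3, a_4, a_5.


Substitute y = sum_n a_n x^n.
y''(x) has coefficient (n+2)(n+1) a_{n+2} at x^n;
-5 x y'(x) has coefficient -5 n a_n at x^n (shift);
5 y(x) has coefficient 5 a_n at x^n.
Matching x^n: (n+2)(n+1) a_{n+2} + (-5n + 5) a_n = 0.
Thus a_{n+2} = (5n - 5) / ((n+1)(n+2)) * a_n.

Check with a_0 = -1, a_1 = 2 (apply the recurrence for n = 0, 1, 2, 3): a_0 = -1, a_1 = 2, a_2 = 5/2, a_3 = 0, a_4 = 25/24, a_5 = 0.

a_(n+2) = (5n - 5) / ((n+1)(n+2)) * a_n; check: a_0 = -1, a_1 = 2, a_2 = 5/2, a_3 = 0, a_4 = 25/24, a_5 = 0


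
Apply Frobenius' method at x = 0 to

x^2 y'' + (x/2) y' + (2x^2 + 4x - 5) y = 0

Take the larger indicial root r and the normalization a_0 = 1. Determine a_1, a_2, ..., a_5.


Write in Frobenius form y'' + (p(x)/x) y' + (q(x)/x^2) y = 0:
  p(x) = 1/2,  q(x) = 2x^2 + 4x - 5.
Indicial equation: r(r-1) + (1/2) r + (-5) = 0 -> roots r_1 = 5/2, r_2 = -2.
Take r = r_1 = 5/2. Let y(x) = x^r sum_{n>=0} a_n x^n with a_0 = 1.
Substitute y = x^r sum a_n x^n and match x^{r+n}. The recurrence is
  D(n) a_n + 4 a_{n-1} + 2 a_{n-2} = 0,  where D(n) = (r+n)(r+n-1) + (1/2)(r+n) + (-5).
  a_n = [-4 a_{n-1} - 2 a_{n-2}] / D(n).
Since the indicial polynomial factors as (r - r_1)(r - r_2), D(n) = (r_1 + n - r_1)(r_1 + n - r_2) = n(n + 9/2).
Evaluating step by step (a_0 = 1):
  n = 1: D(1) = 1(1 + 9/2) = 11/2; numerator = -4(1) = -4; a_1 = (-4)/(11/2) = -8/11
  n = 2: D(2) = 2(2 + 9/2) = 13; numerator = -4(-8/11) - 2(1) = 10/11; a_2 = (10/11)/(13) = 10/143
  n = 3: D(3) = 3(3 + 9/2) = 45/2; numerator = -4(10/143) - 2(-8/11) = 168/143; a_3 = (168/143)/(45/2) = 112/2145
  n = 4: D(4) = 4(4 + 9/2) = 34; numerator = -4(112/2145) - 2(10/143) = -68/195; a_4 = (-68/195)/(34) = -2/195
  n = 5: D(5) = 5(5 + 9/2) = 95/2; numerator = -4(-2/195) - 2(112/2145) = -136/2145; a_5 = (-136/2145)/(95/2) = -272/203775

r = 5/2; a_0 = 1; a_1 = -8/11; a_2 = 10/143; a_3 = 112/2145; a_4 = -2/195; a_5 = -272/203775


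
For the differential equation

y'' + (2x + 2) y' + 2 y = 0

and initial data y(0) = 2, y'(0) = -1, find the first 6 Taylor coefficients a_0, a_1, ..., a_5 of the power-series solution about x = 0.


Ansatz: y(x) = sum_{n>=0} a_n x^n, so y'(x) = sum_{n>=1} n a_n x^(n-1) and y''(x) = sum_{n>=2} n(n-1) a_n x^(n-2).
Substitute into P(x) y'' + Q(x) y' + R(x) y = 0 with P(x) = 1, Q(x) = 2x + 2, R(x) = 2, and match powers of x.
Initial conditions: a_0 = 2, a_1 = -1.
Setting the coefficient of each power of x to zero and solving order by order (substituting the coefficients already found):
  x^0: 2 a_2 + 2 a_1 + 2 a_0 = 0  ->  2 a_2 = -2 a_1 - 2 a_0 = -2  ->  a_2 = -1
  x^1: 6 a_3 + 4 a_2 + 4 a_1 = 0  ->  6 a_3 = -4 a_2 - 4 a_1 = 8  ->  a_3 = 4/3
  x^2: 12 a_4 + 6 a_3 + 6 a_2 = 0  ->  12 a_4 = -6 a_3 - 6 a_2 = -2  ->  a_4 = -1/6
  x^3: 20 a_5 + 8 a_4 + 8 a_3 = 0  ->  20 a_5 = -8 a_4 - 8 a_3 = -28/3  ->  a_5 = -7/15
Truncated series: y(x) = 2 - x - x^2 + (4/3) x^3 - (1/6) x^4 - (7/15) x^5 + O(x^6).

a_0 = 2; a_1 = -1; a_2 = -1; a_3 = 4/3; a_4 = -1/6; a_5 = -7/15


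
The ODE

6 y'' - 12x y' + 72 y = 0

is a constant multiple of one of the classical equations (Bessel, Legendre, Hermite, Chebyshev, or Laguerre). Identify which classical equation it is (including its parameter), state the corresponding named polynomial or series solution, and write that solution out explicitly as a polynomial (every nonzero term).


All three coefficients share the factor 6; dividing through by 6 gives  y'' - 2x y' + 12 y = 0.
This matches the Hermite equation y'' - 2x y' + 2n y = 0 with 2n = 12, so n = 6; the polynomial solution is H_6(x).
With y = sum_k a_k x^k, matching x^k gives (k+2)(k+1) a_{k+2} = 2(k - n) a_k = 2(k - 6) a_k. The right side vanishes at k = 6, so the series with the parity of 6 terminates at degree 6.
Standard normalization: leading coefficient of H_n is 2^n, so a_6 = 2^6 = 64. Work downward with a_k = (k+1)(k+2) a_{k+2} / (2(k - n)):
  a_4 = (5)(6)(64) / (2(4 - 6)) = 1920/(-4) = -480
  a_2 = (3)(4)(-480) / (2(2 - 6)) = -5760/(-8) = 720
  a_0 = (1)(2)(720) / (2(0 - 6)) = 1440/(-12) = -120
Hence H_6(x) = 64 x^6 - 480 x^4 + 720 x^2 - 120.

H_6(x); series = 64 x^6 - 480 x^4 + 720 x^2 - 120


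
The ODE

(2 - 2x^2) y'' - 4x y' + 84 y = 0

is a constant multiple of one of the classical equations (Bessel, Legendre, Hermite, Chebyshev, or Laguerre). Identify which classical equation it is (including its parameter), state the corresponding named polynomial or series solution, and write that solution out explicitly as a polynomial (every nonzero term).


All three coefficients share the factor 2; dividing through by 2 gives  (1 - x^2) y'' - 2x y' + 42 y = 0.
This matches the Legendre equation (1 - x^2) y'' - 2x y' + n(n+1) y = 0 (note the -2x y' term) with n(n+1) = 42, so n = 6; the polynomial solution is P_6(x).
With y = sum_k a_k x^k, matching x^k gives (k+2)(k+1) a_{k+2} = [k(k+1) - n(n+1)] a_k = (k - 6)(k + 7) a_k. The right side vanishes at k = 6, so the series with the parity of 6 terminates at degree 6.
Standard normalization (P_n(1) = 1): leading coefficient (2n)!/(2^n (n!)^2) = 479001600/(64*518400) = 231/16, so a_6 = 231/16. Work downward with a_k = (k+1)(k+2) a_{k+2} / ((k - 6)(k + 7)):
  a_4 = (5)(6)(231/16) / ((4 - 6)(4 + 7)) = (3465/8)/(-22) = -315/16
  a_2 = (3)(4)(-315/16) / ((2 - 6)(2 + 7)) = (-945/4)/(-36) = 105/16
  a_0 = (1)(2)(105/16) / ((0 - 6)(0 + 7)) = (105/8)/(-42) = -5/16
Hence P_6(x) = 231 x^6/16 - 315 x^4/16 + 105 x^2/16 - 5/16.

P_6(x); series = 231 x^6/16 - 315 x^4/16 + 105 x^2/16 - 5/16


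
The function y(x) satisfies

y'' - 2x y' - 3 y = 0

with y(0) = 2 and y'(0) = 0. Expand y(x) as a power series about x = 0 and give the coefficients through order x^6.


Ansatz: y(x) = sum_{n>=0} a_n x^n, so y'(x) = sum_{n>=1} n a_n x^(n-1) and y''(x) = sum_{n>=2} n(n-1) a_n x^(n-2).
Substitute into P(x) y'' + Q(x) y' + R(x) y = 0 with P(x) = 1, Q(x) = -2x, R(x) = -3, and match powers of x.
Initial conditions: a_0 = 2, a_1 = 0.
Setting the coefficient of each power of x to zero and solving order by order (substituting the coefficients already found):
  x^0: 2 a_2 - 3 a_0 = 0  ->  2 a_2 = 3 a_0 = 6  ->  a_2 = 3
  x^1: 6 a_3 - 5 a_1 = 0  ->  6 a_3 = 5 a_1 = 0  ->  a_3 = 0
  x^2: 12 a_4 - 7 a_2 = 0  ->  12 a_4 = 7 a_2 = 21  ->  a_4 = 7/4
  x^3: 20 a_5 - 9 a_3 = 0  ->  20 a_5 = 9 a_3 = 0  ->  a_5 = 0
  x^4: 30 a_6 - 11 a_4 = 0  ->  30 a_6 = 11 a_4 = 77/4  ->  a_6 = 77/120
Truncated series: y(x) = 2 + 3 x^2 + (7/4) x^4 + (77/120) x^6 + O(x^7).

a_0 = 2; a_1 = 0; a_2 = 3; a_3 = 0; a_4 = 7/4; a_5 = 0; a_6 = 77/120
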